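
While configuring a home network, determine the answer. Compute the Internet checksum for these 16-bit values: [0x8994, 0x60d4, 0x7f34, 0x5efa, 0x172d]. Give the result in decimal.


Given words: [0x8994, 0x60d4, 0x7f34, 0x5efa, 0x172d]
Step 1: Sum all words
Raw sum = 35220 + 24788 + 32564 + 24314 + 5933 = 122819
Step 2: Fold carry: (57283 + 1) = 57284
One's complement = ~57284 & 0xFFFF = 8251

8251


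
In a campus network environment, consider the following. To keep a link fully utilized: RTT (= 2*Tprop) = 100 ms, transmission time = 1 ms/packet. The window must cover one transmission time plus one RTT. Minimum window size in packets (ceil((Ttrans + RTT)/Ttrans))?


Given: Ttrans = 1 ms, RTT = 100 ms (= 2 * Tprop, Tprop = 50 ms)
Time until first ACK returns = Ttrans + RTT = 1 + 100 = 101 ms
Need W * Ttrans >= Ttrans + RTT  ->  W >= (Ttrans + RTT) / Ttrans
(Ttrans + RTT) / Ttrans = 101 / 1 = 101
W_min = ceil(101) = 101

101


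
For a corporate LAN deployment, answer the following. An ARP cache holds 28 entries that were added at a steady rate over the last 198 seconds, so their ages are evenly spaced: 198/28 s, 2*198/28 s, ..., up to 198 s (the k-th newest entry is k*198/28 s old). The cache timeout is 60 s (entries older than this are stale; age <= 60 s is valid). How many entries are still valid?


Ages are k * 198/28 s for k = 1..28 (spacing = 7.0714 s).
Entry k is valid iff k * 198/28 <= 60 iff k <= 28 * 60 / 198 = 8.4848
n_valid = floor(8.4848) = 8
(n_stale = 28 - 8 = 20)

8


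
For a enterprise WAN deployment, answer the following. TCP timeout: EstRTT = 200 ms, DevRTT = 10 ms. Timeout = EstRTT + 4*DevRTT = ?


Given: EstRTT = 200 ms, DevRTT = 10 ms
Timeout = EstRTT + 4 * DevRTT
4 * DevRTT = 4 * 10 = 40
Timeout = 200 + 40 = 240 ms

240


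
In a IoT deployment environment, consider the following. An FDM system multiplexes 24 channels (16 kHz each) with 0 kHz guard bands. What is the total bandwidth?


Given: 24 channels, 16 kHz each, guard = 0 kHz
Channel bandwidth = 24 * 16 = 384 kHz
Guard bands = 23 gaps * 0 kHz = 0 kHz
Total = 384 + 0 = 384 kHz

384


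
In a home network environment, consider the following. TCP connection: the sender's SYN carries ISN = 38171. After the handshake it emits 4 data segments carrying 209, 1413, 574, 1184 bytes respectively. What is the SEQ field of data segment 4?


The SYN occupies sequence number ISN = 38171, so the first data byte is ISN + 1 = 38172.
SEQ of data segment i = (ISN + 1) + sum of payload sizes of segments 1..i-1.
Segment 1: SEQ = 38172, payload = 209 bytes
Segment 2: SEQ = 38381, payload = 1413 bytes
Segment 3: SEQ = 39794, payload = 574 bytes
Segment 4: SEQ = 40368, payload = 1184 bytes
SEQ of segment 4 = 38172 + 209 + 1413 + 574 = 40368

40368


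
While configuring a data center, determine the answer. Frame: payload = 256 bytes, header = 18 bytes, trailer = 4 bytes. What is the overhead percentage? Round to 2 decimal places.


Given: payload = 256 B, header = 18 B, trailer = 4 B
Overhead bytes = header + trailer = 18 + 4 = 22
Total frame = payload + overhead = 256 + 22 = 278
Overhead % = 22 / 278 * 100 = 7.9137% -> 7.91% (2 dp)

7.91


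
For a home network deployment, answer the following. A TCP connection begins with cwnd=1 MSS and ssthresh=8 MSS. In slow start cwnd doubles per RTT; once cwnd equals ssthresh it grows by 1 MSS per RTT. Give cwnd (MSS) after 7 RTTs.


RTT 0: cwnd = 1 MSS (initial)
RTT 1: cwnd = 2 MSS (slow start, doubled)
RTT 2: cwnd = 4 MSS (slow start, doubled)
RTT 3: cwnd = 8 MSS (slow start, doubled)
RTT 4: cwnd = 9 MSS (congestion avoidance, +1)
RTT 5: cwnd = 10 MSS (congestion avoidance, +1)
RTT 6: cwnd = 11 MSS (congestion avoidance, +1)
RTT 7: cwnd = 12 MSS (congestion avoidance, +1)

12


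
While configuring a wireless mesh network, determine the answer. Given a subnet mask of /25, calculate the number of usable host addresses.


Given: subnet mask /25
Host bits = 32 - 25 = 7
Total addresses = 2^7 = 128
Usable hosts = 128 - 2 (network + broadcast) = 126

126


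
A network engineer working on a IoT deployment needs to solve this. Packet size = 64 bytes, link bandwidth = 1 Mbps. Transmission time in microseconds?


Given: packet = 64 bytes, bandwidth = 1 Mbps
Packet in bits = 64 * 8 = 512 bits
Bandwidth = 1 * 10^6 = 1000000 bps
Time = 512 / 1000000 seconds
Time in us = 512 * 10^6 / 1000000 = 512

512


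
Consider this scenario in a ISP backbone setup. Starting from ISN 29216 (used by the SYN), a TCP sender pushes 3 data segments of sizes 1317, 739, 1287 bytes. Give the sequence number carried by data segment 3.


The SYN occupies sequence number ISN = 29216, so the first data byte is ISN + 1 = 29217.
SEQ of data segment i = (ISN + 1) + sum of payload sizes of segments 1..i-1.
Segment 1: SEQ = 29217, payload = 1317 bytes
Segment 2: SEQ = 30534, payload = 739 bytes
Segment 3: SEQ = 31273, payload = 1287 bytes
SEQ of segment 3 = 29217 + 1317 + 739 = 31273

31273


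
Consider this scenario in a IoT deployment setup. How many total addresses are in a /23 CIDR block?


Given: CIDR prefix /23
Host bits = 32 - 23 = 9
Total addresses = 2^9 = 512

512


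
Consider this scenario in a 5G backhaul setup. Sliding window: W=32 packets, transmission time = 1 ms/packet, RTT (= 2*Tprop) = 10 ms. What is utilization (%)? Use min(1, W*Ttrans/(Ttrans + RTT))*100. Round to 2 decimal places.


Given: W = 32, Ttrans = 1 ms, RTT = 10 ms (= 2 * Tprop, Tprop = 5 ms)
Cycle time = Ttrans + RTT = 1 + 10 = 11 ms (first packet sent until its ACK returns)
W * Ttrans = 32 * 1 = 32 ms of sending per cycle
W * Ttrans / (Ttrans + RTT) = 32 / 11 = 2.909091
U = min(1, 2.909091) = 1.000000
U% = 100.00%

100.00


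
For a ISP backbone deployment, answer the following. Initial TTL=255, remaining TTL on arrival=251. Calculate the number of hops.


Given: initial TTL = 255, received TTL = 251
Hops = initial TTL - received TTL
Hops = 255 - 251 = 4

4


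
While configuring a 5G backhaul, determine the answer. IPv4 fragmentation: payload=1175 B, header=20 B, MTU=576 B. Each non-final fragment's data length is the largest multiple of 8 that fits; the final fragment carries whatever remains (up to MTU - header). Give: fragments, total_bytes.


Max data per non-final fragment = floor((MTU - header)/8)*8 = floor((576 - 20)/8)*8 = floor(556/8)*8 = 552 B
Final fragment needs no 8-byte alignment: it can carry up to MTU - header = 556 B
Non-final fragments needed = ceil((payload - 556) / 552) = ceil(619/552) = ceil(1.1214) = 2
Number of fragments = 2 + 1 = 3
Fragment sizes (data): 2 * 552 B + 71 B (last, 71 <= 556 OK)
Total bytes sent = payload + n_frags * header = 1175 + 3*20 = 1175 + 60 = 1235 B

3, 1235


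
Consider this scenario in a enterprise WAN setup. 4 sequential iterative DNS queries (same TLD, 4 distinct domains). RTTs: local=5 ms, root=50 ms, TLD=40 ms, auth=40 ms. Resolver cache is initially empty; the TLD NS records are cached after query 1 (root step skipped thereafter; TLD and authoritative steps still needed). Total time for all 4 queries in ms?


Lookup 1 (cold cache): local + root + TLD + auth = 5 + 50 + 40 + 40 = 135 ms
Lookups 2..4 (TLD NS cached -> skip root; new domain -> still ask TLD and auth): local + TLD + auth = 5 + 40 + 40 = 85 ms each
Remaining 3 lookups: 3 * 85 = 255 ms
Total = 135 + 255 = 390 ms

390


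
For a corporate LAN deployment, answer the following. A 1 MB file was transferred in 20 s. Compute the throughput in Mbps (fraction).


Given: file = 1 MB, time = 20 s
File in Mb = 1 * 8 = 8 Mb
Throughput = 8 / 20 Mbps
Throughput = 2/5 Mbps

2/5


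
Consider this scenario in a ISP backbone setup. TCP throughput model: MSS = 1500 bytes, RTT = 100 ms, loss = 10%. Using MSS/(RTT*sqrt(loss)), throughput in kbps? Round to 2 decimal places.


Given: MSS = 1500 bytes, RTT = 100 ms, loss = 10%
RTT in seconds = 100 / 1000 = 0.1
Loss rate = 10% = 0.1
sqrt(loss) = sqrt(0.1) = 0.316227766017
Throughput (bytes/s) = 1500 / (0.1 * 0.316227766017) = 47434.1649
Throughput (kbps) = 47434.1649 * 8 / 1000 = 379.473319 -> 379.47 kbps (2 dp)

379.47


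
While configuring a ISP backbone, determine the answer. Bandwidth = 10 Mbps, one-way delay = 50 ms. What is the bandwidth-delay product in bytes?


Given: bandwidth = 10 Mbps, delay = 50 ms
BDP in bits = 10 * 10^6 * 50 / 1000
BDP in bits = 500000
BDP in bytes = 500000 / 8 = 62500

62500


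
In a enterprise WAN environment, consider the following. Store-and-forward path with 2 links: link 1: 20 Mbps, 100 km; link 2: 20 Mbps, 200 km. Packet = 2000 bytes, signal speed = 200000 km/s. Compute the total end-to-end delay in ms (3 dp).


Packet = 2000 bytes = 16000 bits. Store-and-forward: sum (t_trans + t_prop) per link.
Link 1: t_trans = 16000/(20*10^6) s = 0.8000 ms; t_prop = 100/200000 s = 0.5000 ms; subtotal = 1.3000 ms
Link 2: t_trans = 16000/(20*10^6) s = 0.8000 ms; t_prop = 200/200000 s = 1.0000 ms; subtotal = 1.8000 ms
End-to-end = 1.3000 + 1.8000 = 3.1000 ms -> 3.100 ms (3 dp)

3.100


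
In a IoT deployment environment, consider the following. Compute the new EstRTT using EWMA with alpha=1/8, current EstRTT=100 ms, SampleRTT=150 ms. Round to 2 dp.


Given: EstRTT = 100 ms, SampleRTT = 150 ms, alpha = 1/8
New EstRTT = (1 - alpha) * EstRTT + alpha * SampleRTT
(7/8) * 100 = 87.5
(1/8) * 150 = 18.75
New EstRTT = 87.5 + 18.75 = 106.25 ms -> 106.25 ms (2 dp)

106.25


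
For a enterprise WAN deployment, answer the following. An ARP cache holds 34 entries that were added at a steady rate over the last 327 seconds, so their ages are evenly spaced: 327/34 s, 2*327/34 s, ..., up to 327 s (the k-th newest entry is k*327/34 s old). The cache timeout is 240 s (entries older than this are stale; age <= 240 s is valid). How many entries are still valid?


Ages are k * 327/34 s for k = 1..34 (spacing = 9.6176 s).
Entry k is valid iff k * 327/34 <= 240 iff k <= 34 * 240 / 327 = 24.9541
n_valid = floor(24.9541) = 24
(n_stale = 34 - 24 = 10)

24


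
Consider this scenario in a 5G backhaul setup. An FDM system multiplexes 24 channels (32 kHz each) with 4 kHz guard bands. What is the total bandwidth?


Given: 24 channels, 32 kHz each, guard = 4 kHz
Channel bandwidth = 24 * 32 = 768 kHz
Guard bands = 23 gaps * 4 kHz = 92 kHz
Total = 768 + 92 = 860 kHz

860


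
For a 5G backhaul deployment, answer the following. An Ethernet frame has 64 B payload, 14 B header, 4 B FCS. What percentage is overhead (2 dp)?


Given: payload = 64 B, header = 14 B, trailer = 4 B
Overhead bytes = header + trailer = 14 + 4 = 18
Total frame = payload + overhead = 64 + 18 = 82
Overhead % = 18 / 82 * 100 = 21.9512% -> 21.95% (2 dp)

21.95


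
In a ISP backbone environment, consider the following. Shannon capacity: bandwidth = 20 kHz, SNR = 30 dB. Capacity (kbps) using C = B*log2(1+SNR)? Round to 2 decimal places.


Given: B = 20 kHz, SNR = 30 dB
SNR linear = 10^(30/10) = 1000
1 + SNR = 1001
log2(1001) = 9.9672262588
C = 20 * 1000 * 9.9672262588 = 199344.5252 bps
C = 199.344525 kbps -> 199.34 kbps (2 dp)

199.34


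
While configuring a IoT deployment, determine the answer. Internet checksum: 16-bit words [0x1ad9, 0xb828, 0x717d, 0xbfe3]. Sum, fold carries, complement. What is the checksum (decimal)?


Given words: [0x1ad9, 0xb828, 0x717d, 0xbfe3]
Step 1: Sum all words
Raw sum = 6873 + 47144 + 29053 + 49123 = 132193
Step 2: Fold carry: (1121 + 2) = 1123
One's complement = ~1123 & 0xFFFF = 64412

64412


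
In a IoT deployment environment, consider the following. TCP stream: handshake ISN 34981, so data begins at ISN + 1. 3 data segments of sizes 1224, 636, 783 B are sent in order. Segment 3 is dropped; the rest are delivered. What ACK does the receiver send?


SYN uses sequence number 34981; first data byte = ISN + 1 = 34982.
Segment 1: SEQ = 34982, len = 1224 B, covers [34982, 36205]
Segment 2: SEQ = 36206, len = 636 B, covers [36206, 36841]
Segment 3: SEQ = 36842, len = 783 B, covers [36842, 37624] [LOST]
In-order data received: bytes [34982, 36841] (segments 1..2).
Segment 3 missing -> gap begins at byte 36842.
Cumulative ACK = next expected in-order byte = 34982 + 1224 + 636 = 36842

36842


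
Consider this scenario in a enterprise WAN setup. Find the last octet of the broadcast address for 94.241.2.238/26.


Given: IP = 94.241.2.238, prefix = /26
Host bits = 32 - 26 = 6
Network last octet = 238 AND mask = 192
Host part size = 2^6 - 1 = 63
Broadcast last octet = 192 OR 63 = 255

255


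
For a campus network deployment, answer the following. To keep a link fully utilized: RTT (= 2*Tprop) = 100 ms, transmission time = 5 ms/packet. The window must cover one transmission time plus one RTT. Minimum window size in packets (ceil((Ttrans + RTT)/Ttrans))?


Given: Ttrans = 5 ms, RTT = 100 ms (= 2 * Tprop, Tprop = 50 ms)
Time until first ACK returns = Ttrans + RTT = 5 + 100 = 105 ms
Need W * Ttrans >= Ttrans + RTT  ->  W >= (Ttrans + RTT) / Ttrans
(Ttrans + RTT) / Ttrans = 105 / 5 = 21
W_min = ceil(21) = 21

21


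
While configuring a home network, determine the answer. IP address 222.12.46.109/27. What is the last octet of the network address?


Given: IP = 222.12.46.109, prefix = /27
Subnet mask = 255.255.255.224
Last octet of IP: 109
Last octet of mask: 224
Network last octet = 109 AND 224 = 96

96


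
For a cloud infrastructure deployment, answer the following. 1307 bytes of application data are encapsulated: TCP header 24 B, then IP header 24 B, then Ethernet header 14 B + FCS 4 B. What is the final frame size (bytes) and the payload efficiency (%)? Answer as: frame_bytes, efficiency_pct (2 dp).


TCP segment = 1307 + 24 = 1331 B
IP packet = 1331 + 24 = 1355 B
Ethernet frame = 1355 + 14 + 4 = 1373 B
Efficiency = app / frame = 1307 / 1373 = 0.951930 = 95.1930% -> 95.19% (2 dp)

1373, 95.19


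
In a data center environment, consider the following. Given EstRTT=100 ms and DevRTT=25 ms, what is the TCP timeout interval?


Given: EstRTT = 100 ms, DevRTT = 25 ms
Timeout = EstRTT + 4 * DevRTT
4 * DevRTT = 4 * 25 = 100
Timeout = 100 + 100 = 200 ms

200


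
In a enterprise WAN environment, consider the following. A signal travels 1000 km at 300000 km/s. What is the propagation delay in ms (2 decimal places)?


Given: distance = 1000 km, speed = 300000 km/s
Delay = distance / speed = 1000 / 300000 seconds
Delay in ms = 1000 * 1000 / 300000
Delay = 3.3333 ms
Rounded to 2 dp = 3.33 ms

3.33


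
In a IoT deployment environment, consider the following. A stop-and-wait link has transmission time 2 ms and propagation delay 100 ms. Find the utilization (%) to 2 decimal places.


Given: Ttrans = 2 ms, Tprop = 100 ms
RTT = 2 * Tprop = 2 * 100 = 200 ms
U = Ttrans / (Ttrans + RTT)
U = 2 / (2 + 200)
U = 2 / 202 = 0.009901
U% = 0.99%

0.99


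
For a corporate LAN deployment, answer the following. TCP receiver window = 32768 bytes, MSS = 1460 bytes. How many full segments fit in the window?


Given: RWND = 32768 bytes, MSS = 1460 bytes
Full segments = floor(RWND / MSS)
Full segments = floor(32768 / 1460)
Full segments = floor(22.4438) = 22

22


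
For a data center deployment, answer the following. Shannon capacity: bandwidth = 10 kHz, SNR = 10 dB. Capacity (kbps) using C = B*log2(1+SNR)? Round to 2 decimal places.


Given: B = 10 kHz, SNR = 10 dB
SNR linear = 10^(10/10) = 10
1 + SNR = 11
log2(11) = 3.4594316186
C = 10 * 1000 * 3.4594316186 = 34594.3162 bps
C = 34.594316 kbps -> 34.59 kbps (2 dp)

34.59


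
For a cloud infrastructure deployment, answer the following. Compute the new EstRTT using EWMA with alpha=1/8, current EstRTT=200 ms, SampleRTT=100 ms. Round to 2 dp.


Given: EstRTT = 200 ms, SampleRTT = 100 ms, alpha = 1/8
New EstRTT = (1 - alpha) * EstRTT + alpha * SampleRTT
(7/8) * 200 = 175
(1/8) * 100 = 12.5
New EstRTT = 175 + 12.5 = 187.5 ms -> 187.50 ms (2 dp)

187.50


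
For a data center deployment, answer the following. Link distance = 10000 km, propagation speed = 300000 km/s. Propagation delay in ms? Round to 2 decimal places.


Given: distance = 10000 km, speed = 300000 km/s
Delay = distance / speed = 10000 / 300000 seconds
Delay in ms = 10000 * 1000 / 300000
Delay = 33.3333 ms
Rounded to 2 dp = 33.33 ms

33.33


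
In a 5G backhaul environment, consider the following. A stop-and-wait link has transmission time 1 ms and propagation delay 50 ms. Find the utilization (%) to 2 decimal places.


Given: Ttrans = 1 ms, Tprop = 50 ms
RTT = 2 * Tprop = 2 * 50 = 100 ms
U = Ttrans / (Ttrans + RTT)
U = 1 / (1 + 100)
U = 1 / 101 = 0.009901
U% = 0.99%

0.99


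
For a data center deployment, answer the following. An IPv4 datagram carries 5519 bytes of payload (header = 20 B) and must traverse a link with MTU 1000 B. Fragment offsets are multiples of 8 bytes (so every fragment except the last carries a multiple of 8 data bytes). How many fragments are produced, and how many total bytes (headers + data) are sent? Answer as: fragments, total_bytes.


Max data per non-final fragment = floor((MTU - header)/8)*8 = floor((1000 - 20)/8)*8 = floor(980/8)*8 = 976 B
Final fragment needs no 8-byte alignment: it can carry up to MTU - header = 980 B
Non-final fragments needed = ceil((payload - 980) / 976) = ceil(4539/976) = ceil(4.6506) = 5
Number of fragments = 5 + 1 = 6
Fragment sizes (data): 5 * 976 B + 639 B (last, 639 <= 980 OK)
Total bytes sent = payload + n_frags * header = 5519 + 6*20 = 5519 + 120 = 5639 B

6, 5639


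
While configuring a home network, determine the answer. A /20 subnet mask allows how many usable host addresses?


Given: subnet mask /20
Host bits = 32 - 20 = 12
Total addresses = 2^12 = 4096
Usable hosts = 4096 - 2 (network + broadcast) = 4094

4094


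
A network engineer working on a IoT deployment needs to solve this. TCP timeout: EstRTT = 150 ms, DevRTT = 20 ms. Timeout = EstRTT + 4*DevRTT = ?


Given: EstRTT = 150 ms, DevRTT = 20 ms
Timeout = EstRTT + 4 * DevRTT
4 * DevRTT = 4 * 20 = 80
Timeout = 150 + 80 = 230 ms

230


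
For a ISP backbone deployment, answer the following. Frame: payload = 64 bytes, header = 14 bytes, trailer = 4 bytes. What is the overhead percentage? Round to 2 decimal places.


Given: payload = 64 B, header = 14 B, trailer = 4 B
Overhead bytes = header + trailer = 14 + 4 = 18
Total frame = payload + overhead = 64 + 18 = 82
Overhead % = 18 / 82 * 100 = 21.9512% -> 21.95% (2 dp)

21.95


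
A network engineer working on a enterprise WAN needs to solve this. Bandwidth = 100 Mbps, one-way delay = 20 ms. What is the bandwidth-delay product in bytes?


Given: bandwidth = 100 Mbps, delay = 20 ms
BDP in bits = 100 * 10^6 * 20 / 1000
BDP in bits = 2000000
BDP in bytes = 2000000 / 8 = 250000

250000


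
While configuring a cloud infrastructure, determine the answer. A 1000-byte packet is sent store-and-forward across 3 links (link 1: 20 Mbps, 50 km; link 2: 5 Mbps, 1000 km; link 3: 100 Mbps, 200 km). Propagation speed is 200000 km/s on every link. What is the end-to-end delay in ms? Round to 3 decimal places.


Packet = 1000 bytes = 8000 bits. Store-and-forward: sum (t_trans + t_prop) per link.
Link 1: t_trans = 8000/(20*10^6) s = 0.4000 ms; t_prop = 50/200000 s = 0.2500 ms; subtotal = 0.6500 ms
Link 2: t_trans = 8000/(5*10^6) s = 1.6000 ms; t_prop = 1000/200000 s = 5.0000 ms; subtotal = 6.6000 ms
Link 3: t_trans = 8000/(100*10^6) s = 0.0800 ms; t_prop = 200/200000 s = 1.0000 ms; subtotal = 1.0800 ms
End-to-end = 0.6500 + 6.6000 + 1.0800 = 8.3300 ms -> 8.330 ms (3 dp)

8.330


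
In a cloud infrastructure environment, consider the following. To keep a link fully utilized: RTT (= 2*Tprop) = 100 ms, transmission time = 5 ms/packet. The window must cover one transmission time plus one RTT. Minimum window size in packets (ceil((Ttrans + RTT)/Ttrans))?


Given: Ttrans = 5 ms, RTT = 100 ms (= 2 * Tprop, Tprop = 50 ms)
Time until first ACK returns = Ttrans + RTT = 5 + 100 = 105 ms
Need W * Ttrans >= Ttrans + RTT  ->  W >= (Ttrans + RTT) / Ttrans
(Ttrans + RTT) / Ttrans = 105 / 5 = 21
W_min = ceil(21) = 21

21


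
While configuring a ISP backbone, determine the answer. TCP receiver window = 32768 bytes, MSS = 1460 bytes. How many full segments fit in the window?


Given: RWND = 32768 bytes, MSS = 1460 bytes
Full segments = floor(RWND / MSS)
Full segments = floor(32768 / 1460)
Full segments = floor(22.4438) = 22

22


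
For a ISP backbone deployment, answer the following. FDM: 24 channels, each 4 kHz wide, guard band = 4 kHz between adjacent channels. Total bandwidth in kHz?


Given: 24 channels, 4 kHz each, guard = 4 kHz
Channel bandwidth = 24 * 4 = 96 kHz
Guard bands = 23 gaps * 4 kHz = 92 kHz
Total = 96 + 92 = 188 kHz

188


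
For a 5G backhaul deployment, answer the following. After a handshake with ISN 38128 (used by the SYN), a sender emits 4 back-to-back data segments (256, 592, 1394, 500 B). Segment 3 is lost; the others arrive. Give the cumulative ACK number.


SYN uses sequence number 38128; first data byte = ISN + 1 = 38129.
Segment 1: SEQ = 38129, len = 256 B, covers [38129, 38384]
Segment 2: SEQ = 38385, len = 592 B, covers [38385, 38976]
Segment 3: SEQ = 38977, len = 1394 B, covers [38977, 40370] [LOST]
Segment 4: SEQ = 40371, len = 500 B, covers [40371, 40870]
In-order data received: bytes [38129, 38976] (segments 1..2).
Segment 3 missing -> gap begins at byte 38977; later segments buffered out of order.
Cumulative ACK = next expected in-order byte = 38129 + 256 + 592 = 38977

38977


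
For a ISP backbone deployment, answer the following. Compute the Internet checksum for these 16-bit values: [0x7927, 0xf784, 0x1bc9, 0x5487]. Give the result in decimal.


Given words: [0x7927, 0xf784, 0x1bc9, 0x5487]
Step 1: Sum all words
Raw sum = 31015 + 63364 + 7113 + 21639 = 123131
Step 2: Fold carry: (57595 + 1) = 57596
One's complement = ~57596 & 0xFFFF = 7939

7939


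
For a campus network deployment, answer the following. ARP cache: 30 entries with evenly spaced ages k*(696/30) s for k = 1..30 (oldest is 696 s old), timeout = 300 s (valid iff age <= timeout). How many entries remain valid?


Ages are k * 696/30 s for k = 1..30 (spacing = 23.2000 s).
Entry k is valid iff k * 696/30 <= 300 iff k <= 30 * 300 / 696 = 12.9310
n_valid = floor(12.9310) = 12
(n_stale = 30 - 12 = 18)

12


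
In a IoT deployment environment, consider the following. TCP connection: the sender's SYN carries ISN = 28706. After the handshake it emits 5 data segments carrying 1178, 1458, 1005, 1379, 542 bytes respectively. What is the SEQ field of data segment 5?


The SYN occupies sequence number ISN = 28706, so the first data byte is ISN + 1 = 28707.
SEQ of data segment i = (ISN + 1) + sum of payload sizes of segments 1..i-1.
Segment 1: SEQ = 28707, payload = 1178 bytes
Segment 2: SEQ = 29885, payload = 1458 bytes
Segment 3: SEQ = 31343, payload = 1005 bytes
Segment 4: SEQ = 32348, payload = 1379 bytes
Segment 5: SEQ = 33727, payload = 542 bytes
SEQ of segment 5 = 28707 + 1178 + 1458 + 1005 + 1379 = 33727

33727


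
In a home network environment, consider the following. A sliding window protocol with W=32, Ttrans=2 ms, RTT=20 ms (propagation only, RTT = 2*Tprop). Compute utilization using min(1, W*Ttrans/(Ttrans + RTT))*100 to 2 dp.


Given: W = 32, Ttrans = 2 ms, RTT = 20 ms (= 2 * Tprop, Tprop = 10 ms)
Cycle time = Ttrans + RTT = 2 + 20 = 22 ms (first packet sent until its ACK returns)
W * Ttrans = 32 * 2 = 64 ms of sending per cycle
W * Ttrans / (Ttrans + RTT) = 64 / 22 = 2.909091
U = min(1, 2.909091) = 1.000000
U% = 100.00%

100.00


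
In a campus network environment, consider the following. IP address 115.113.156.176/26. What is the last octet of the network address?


Given: IP = 115.113.156.176, prefix = /26
Subnet mask = 255.255.255.192
Last octet of IP: 176
Last octet of mask: 192
Network last octet = 176 AND 192 = 128

128


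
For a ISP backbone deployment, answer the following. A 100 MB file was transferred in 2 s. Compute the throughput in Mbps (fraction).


Given: file = 100 MB, time = 2 s
File in Mb = 100 * 8 = 800 Mb
Throughput = 800 / 2 Mbps
Throughput = 400 Mbps

400


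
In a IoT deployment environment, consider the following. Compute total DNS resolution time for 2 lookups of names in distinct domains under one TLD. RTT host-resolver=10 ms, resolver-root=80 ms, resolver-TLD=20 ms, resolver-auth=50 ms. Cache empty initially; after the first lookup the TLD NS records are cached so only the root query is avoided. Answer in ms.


Lookup 1 (cold cache): local + root + TLD + auth = 10 + 80 + 20 + 50 = 160 ms
Lookups 2..2 (TLD NS cached -> skip root; new domain -> still ask TLD and auth): local + TLD + auth = 10 + 20 + 50 = 80 ms each
Remaining 1 lookups: 1 * 80 = 80 ms
Total = 160 + 80 = 240 ms

240


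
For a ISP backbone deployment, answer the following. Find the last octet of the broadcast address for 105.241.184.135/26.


Given: IP = 105.241.184.135, prefix = /26
Host bits = 32 - 26 = 6
Network last octet = 135 AND mask = 128
Host part size = 2^6 - 1 = 63
Broadcast last octet = 128 OR 63 = 191

191


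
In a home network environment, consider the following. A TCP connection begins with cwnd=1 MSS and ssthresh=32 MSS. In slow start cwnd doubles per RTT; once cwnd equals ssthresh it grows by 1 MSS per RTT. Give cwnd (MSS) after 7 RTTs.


RTT 0: cwnd = 1 MSS (initial)
RTT 1: cwnd = 2 MSS (slow start, doubled)
RTT 2: cwnd = 4 MSS (slow start, doubled)
RTT 3: cwnd = 8 MSS (slow start, doubled)
RTT 4: cwnd = 16 MSS (slow start, doubled)
RTT 5: cwnd = 32 MSS (slow start, doubled)
RTT 6: cwnd = 33 MSS (congestion avoidance, +1)
RTT 7: cwnd = 34 MSS (congestion avoidance, +1)

34


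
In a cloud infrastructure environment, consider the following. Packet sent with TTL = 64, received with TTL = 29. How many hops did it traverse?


Given: initial TTL = 64, received TTL = 29
Hops = initial TTL - received TTL
Hops = 64 - 29 = 35

35


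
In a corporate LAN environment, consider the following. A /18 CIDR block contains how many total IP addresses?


Given: CIDR prefix /18
Host bits = 32 - 18 = 14
Total addresses = 2^14 = 16384

16384


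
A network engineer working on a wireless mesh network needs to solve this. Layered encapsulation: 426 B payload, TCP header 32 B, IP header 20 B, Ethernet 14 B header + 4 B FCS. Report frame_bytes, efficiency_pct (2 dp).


TCP segment = 426 + 32 = 458 B
IP packet = 458 + 20 = 478 B
Ethernet frame = 478 + 14 + 4 = 496 B
Efficiency = app / frame = 426 / 496 = 0.858871 = 85.8871% -> 85.89% (2 dp)

496, 85.89


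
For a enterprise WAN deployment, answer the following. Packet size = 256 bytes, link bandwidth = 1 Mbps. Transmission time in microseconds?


Given: packet = 256 bytes, bandwidth = 1 Mbps
Packet in bits = 256 * 8 = 2048 bits
Bandwidth = 1 * 10^6 = 1000000 bps
Time = 2048 / 1000000 seconds
Time in us = 2048 * 10^6 / 1000000 = 2048

2048


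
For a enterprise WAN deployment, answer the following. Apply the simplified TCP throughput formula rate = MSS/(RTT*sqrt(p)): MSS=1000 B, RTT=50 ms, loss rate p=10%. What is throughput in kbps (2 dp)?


Given: MSS = 1000 bytes, RTT = 50 ms, loss = 10%
RTT in seconds = 50 / 1000 = 0.05
Loss rate = 10% = 0.1
sqrt(loss) = sqrt(0.1) = 0.316227766017
Throughput (bytes/s) = 1000 / (0.05 * 0.316227766017) = 63245.5532
Throughput (kbps) = 63245.5532 * 8 / 1000 = 505.964426 -> 505.96 kbps (2 dp)

505.96


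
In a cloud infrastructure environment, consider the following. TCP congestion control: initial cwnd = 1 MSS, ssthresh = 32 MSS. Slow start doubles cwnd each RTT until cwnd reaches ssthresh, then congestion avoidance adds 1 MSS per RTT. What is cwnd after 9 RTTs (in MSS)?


RTT 0: cwnd = 1 MSS (initial)
RTT 1: cwnd = 2 MSS (slow start, doubled)
RTT 2: cwnd = 4 MSS (slow start, doubled)
RTT 3: cwnd = 8 MSS (slow start, doubled)
RTT 4: cwnd = 16 MSS (slow start, doubled)
RTT 5: cwnd = 32 MSS (slow start, doubled)
RTT 6: cwnd = 33 MSS (congestion avoidance, +1)
RTT 7: cwnd = 34 MSS (congestion avoidance, +1)
RTT 8: cwnd = 35 MSS (congestion avoidance, +1)
RTT 9: cwnd = 36 MSS (congestion avoidance, +1)

36


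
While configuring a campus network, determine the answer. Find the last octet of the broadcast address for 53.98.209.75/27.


Given: IP = 53.98.209.75, prefix = /27
Host bits = 32 - 27 = 5
Network last octet = 75 AND mask = 64
Host part size = 2^5 - 1 = 31
Broadcast last octet = 64 OR 31 = 95

95


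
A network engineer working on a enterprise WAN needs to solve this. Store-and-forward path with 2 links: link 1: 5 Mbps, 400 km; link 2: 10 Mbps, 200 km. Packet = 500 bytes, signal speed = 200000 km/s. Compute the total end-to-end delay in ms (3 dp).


Packet = 500 bytes = 4000 bits. Store-and-forward: sum (t_trans + t_prop) per link.
Link 1: t_trans = 4000/(5*10^6) s = 0.8000 ms; t_prop = 400/200000 s = 2.0000 ms; subtotal = 2.8000 ms
Link 2: t_trans = 4000/(10*10^6) s = 0.4000 ms; t_prop = 200/200000 s = 1.0000 ms; subtotal = 1.4000 ms
End-to-end = 2.8000 + 1.4000 = 4.2000 ms -> 4.200 ms (3 dp)

4.200


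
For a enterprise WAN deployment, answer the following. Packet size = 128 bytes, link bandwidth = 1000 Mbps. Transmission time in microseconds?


Given: packet = 128 bytes, bandwidth = 1000 Mbps
Packet in bits = 128 * 8 = 1024 bits
Bandwidth = 1000 * 10^6 = 1000000000 bps
Time = 1024 / 1000000000 seconds
Time in us = 1024 * 10^6 / 1000000000 = 1.024

1.024


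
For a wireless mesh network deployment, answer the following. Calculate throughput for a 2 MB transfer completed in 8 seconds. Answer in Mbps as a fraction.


Given: file = 2 MB, time = 8 s
File in Mb = 2 * 8 = 16 Mb
Throughput = 16 / 8 Mbps
Throughput = 2 Mbps

2


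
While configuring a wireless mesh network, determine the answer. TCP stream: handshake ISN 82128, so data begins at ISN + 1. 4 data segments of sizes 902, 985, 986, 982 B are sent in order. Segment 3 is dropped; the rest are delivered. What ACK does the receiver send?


SYN uses sequence number 82128; first data byte = ISN + 1 = 82129.
Segment 1: SEQ = 82129, len = 902 B, covers [82129, 83030]
Segment 2: SEQ = 83031, len = 985 B, covers [83031, 84015]
Segment 3: SEQ = 84016, len = 986 B, covers [84016, 85001] [LOST]
Segment 4: SEQ = 85002, len = 982 B, covers [85002, 85983]
In-order data received: bytes [82129, 84015] (segments 1..2).
Segment 3 missing -> gap begins at byte 84016; later segments buffered out of order.
Cumulative ACK = next expected in-order byte = 82129 + 902 + 985 = 84016

84016


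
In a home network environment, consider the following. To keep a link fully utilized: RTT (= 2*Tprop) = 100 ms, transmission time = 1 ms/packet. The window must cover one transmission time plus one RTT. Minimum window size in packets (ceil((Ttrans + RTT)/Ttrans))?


Given: Ttrans = 1 ms, RTT = 100 ms (= 2 * Tprop, Tprop = 50 ms)
Time until first ACK returns = Ttrans + RTT = 1 + 100 = 101 ms
Need W * Ttrans >= Ttrans + RTT  ->  W >= (Ttrans + RTT) / Ttrans
(Ttrans + RTT) / Ttrans = 101 / 1 = 101
W_min = ceil(101) = 101

101


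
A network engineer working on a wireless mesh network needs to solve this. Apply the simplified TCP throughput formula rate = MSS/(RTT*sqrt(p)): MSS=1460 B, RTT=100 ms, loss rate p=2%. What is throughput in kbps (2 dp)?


Given: MSS = 1460 bytes, RTT = 100 ms, loss = 2%
RTT in seconds = 100 / 1000 = 0.1
Loss rate = 2% = 0.02
sqrt(loss) = sqrt(0.02) = 0.141421356237
Throughput (bytes/s) = 1460 / (0.1 * 0.141421356237) = 103237.5901
Throughput (kbps) = 103237.5901 * 8 / 1000 = 825.900720 -> 825.90 kbps (2 dp)

825.90


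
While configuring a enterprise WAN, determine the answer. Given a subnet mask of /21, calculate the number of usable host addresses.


Given: subnet mask /21
Host bits = 32 - 21 = 11
Total addresses = 2^11 = 2048
Usable hosts = 2048 - 2 (network + broadcast) = 2046

2046


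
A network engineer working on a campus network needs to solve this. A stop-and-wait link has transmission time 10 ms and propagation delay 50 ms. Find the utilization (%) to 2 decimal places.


Given: Ttrans = 10 ms, Tprop = 50 ms
RTT = 2 * Tprop = 2 * 50 = 100 ms
U = Ttrans / (Ttrans + RTT)
U = 10 / (10 + 100)
U = 10 / 110 = 0.090909
U% = 9.09%

9.09


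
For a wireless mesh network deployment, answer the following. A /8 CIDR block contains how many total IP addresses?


Given: CIDR prefix /8
Host bits = 32 - 8 = 24
Total addresses = 2^24 = 16777216

16777216


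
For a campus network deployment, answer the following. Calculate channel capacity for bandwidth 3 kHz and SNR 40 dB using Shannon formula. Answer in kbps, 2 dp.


Given: B = 3 kHz, SNR = 40 dB
SNR linear = 10^(40/10) = 10000
1 + SNR = 10001
log2(10001) = 13.2878566418
C = 3 * 1000 * 13.2878566418 = 39863.5699 bps
C = 39.863570 kbps -> 39.86 kbps (2 dp)

39.86


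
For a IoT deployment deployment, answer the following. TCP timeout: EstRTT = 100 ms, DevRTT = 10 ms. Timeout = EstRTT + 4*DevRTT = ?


Given: EstRTT = 100 ms, DevRTT = 10 ms
Timeout = EstRTT + 4 * DevRTT
4 * DevRTT = 4 * 10 = 40
Timeout = 100 + 40 = 140 ms

140


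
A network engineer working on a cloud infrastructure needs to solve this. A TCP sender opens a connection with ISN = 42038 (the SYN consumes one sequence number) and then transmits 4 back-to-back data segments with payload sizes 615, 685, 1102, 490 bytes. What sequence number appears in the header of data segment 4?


The SYN occupies sequence number ISN = 42038, so the first data byte is ISN + 1 = 42039.
SEQ of data segment i = (ISN + 1) + sum of payload sizes of segments 1..i-1.
Segment 1: SEQ = 42039, payload = 615 bytes
Segment 2: SEQ = 42654, payload = 685 bytes
Segment 3: SEQ = 43339, payload = 1102 bytes
Segment 4: SEQ = 44441, payload = 490 bytes
SEQ of segment 4 = 42039 + 615 + 685 + 1102 = 44441

44441


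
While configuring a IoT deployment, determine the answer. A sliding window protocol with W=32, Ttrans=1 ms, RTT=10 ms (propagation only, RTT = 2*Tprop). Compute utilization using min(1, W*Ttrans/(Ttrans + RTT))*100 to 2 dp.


Given: W = 32, Ttrans = 1 ms, RTT = 10 ms (= 2 * Tprop, Tprop = 5 ms)
Cycle time = Ttrans + RTT = 1 + 10 = 11 ms (first packet sent until its ACK returns)
W * Ttrans = 32 * 1 = 32 ms of sending per cycle
W * Ttrans / (Ttrans + RTT) = 32 / 11 = 2.909091
U = min(1, 2.909091) = 1.000000
U% = 100.00%

100.00


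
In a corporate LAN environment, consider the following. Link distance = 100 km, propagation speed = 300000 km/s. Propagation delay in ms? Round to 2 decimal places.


Given: distance = 100 km, speed = 300000 km/s
Delay = distance / speed = 100 / 300000 seconds
Delay in ms = 100 * 1000 / 300000
Delay = 0.3333 ms
Rounded to 2 dp = 0.33 ms

0.33


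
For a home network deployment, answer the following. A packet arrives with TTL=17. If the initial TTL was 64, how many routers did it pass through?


Given: initial TTL = 64, received TTL = 17
Hops = initial TTL - received TTL
Hops = 64 - 17 = 47

47


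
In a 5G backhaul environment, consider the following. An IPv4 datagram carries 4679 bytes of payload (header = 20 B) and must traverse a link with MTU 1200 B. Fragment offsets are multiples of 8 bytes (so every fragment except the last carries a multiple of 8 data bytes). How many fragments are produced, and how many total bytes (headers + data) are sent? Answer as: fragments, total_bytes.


Max data per non-final fragment = floor((MTU - header)/8)*8 = floor((1200 - 20)/8)*8 = floor(1180/8)*8 = 1176 B
Final fragment needs no 8-byte alignment: it can carry up to MTU - header = 1180 B
Non-final fragments needed = ceil((payload - 1180) / 1176) = ceil(3499/1176) = ceil(2.9753) = 3
Number of fragments = 3 + 1 = 4
Fragment sizes (data): 3 * 1176 B + 1151 B (last, 1151 <= 1180 OK)
Total bytes sent = payload + n_frags * header = 4679 + 4*20 = 4679 + 80 = 4759 B

4, 4759


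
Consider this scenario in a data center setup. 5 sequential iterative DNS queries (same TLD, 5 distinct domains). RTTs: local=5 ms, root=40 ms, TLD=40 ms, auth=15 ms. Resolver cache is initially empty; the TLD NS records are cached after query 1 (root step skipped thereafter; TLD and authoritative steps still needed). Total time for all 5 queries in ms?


Lookup 1 (cold cache): local + root + TLD + auth = 5 + 40 + 40 + 15 = 100 ms
Lookups 2..5 (TLD NS cached -> skip root; new domain -> still ask TLD and auth): local + TLD + auth = 5 + 40 + 15 = 60 ms each
Remaining 4 lookups: 4 * 60 = 240 ms
Total = 100 + 240 = 340 ms

340


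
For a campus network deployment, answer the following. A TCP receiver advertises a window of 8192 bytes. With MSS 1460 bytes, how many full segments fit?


Given: RWND = 8192 bytes, MSS = 1460 bytes
Full segments = floor(RWND / MSS)
Full segments = floor(8192 / 1460)
Full segments = floor(5.611) = 5

5


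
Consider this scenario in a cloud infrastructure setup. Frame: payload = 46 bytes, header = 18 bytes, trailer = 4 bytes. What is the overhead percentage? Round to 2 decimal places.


Given: payload = 46 B, header = 18 B, trailer = 4 B
Overhead bytes = header + trailer = 18 + 4 = 22
Total frame = payload + overhead = 46 + 22 = 68
Overhead % = 22 / 68 * 100 = 32.3529% -> 32.35% (2 dp)

32.35


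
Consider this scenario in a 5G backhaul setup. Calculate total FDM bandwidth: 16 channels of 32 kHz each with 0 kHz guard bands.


Given: 16 channels, 32 kHz each, guard = 0 kHz
Channel bandwidth = 16 * 32 = 512 kHz
Guard bands = 15 gaps * 0 kHz = 0 kHz
Total = 512 + 0 = 512 kHz

512


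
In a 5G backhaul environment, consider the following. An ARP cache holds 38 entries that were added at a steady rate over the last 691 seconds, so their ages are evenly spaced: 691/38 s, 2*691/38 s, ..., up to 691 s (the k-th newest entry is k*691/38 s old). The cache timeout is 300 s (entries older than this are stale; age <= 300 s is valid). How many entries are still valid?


Ages are k * 691/38 s for k = 1..38 (spacing = 18.1842 s).
Entry k is valid iff k * 691/38 <= 300 iff k <= 38 * 300 / 691 = 16.4978
n_valid = floor(16.4978) = 16
(n_stale = 38 - 16 = 22)

16


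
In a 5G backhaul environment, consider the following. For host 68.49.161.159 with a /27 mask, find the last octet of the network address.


Given: IP = 68.49.161.159, prefix = /27
Subnet mask = 255.255.255.224
Last octet of IP: 159
Last octet of mask: 224
Network last octet = 159 AND 224 = 128

128


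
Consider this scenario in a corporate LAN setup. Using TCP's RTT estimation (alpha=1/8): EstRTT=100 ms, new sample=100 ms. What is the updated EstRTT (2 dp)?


Given: EstRTT = 100 ms, SampleRTT = 100 ms, alpha = 1/8
New EstRTT = (1 - alpha) * EstRTT + alpha * SampleRTT
(7/8) * 100 = 87.5
(1/8) * 100 = 12.5
New EstRTT = 87.5 + 12.5 = 100 ms -> 100.00 ms (2 dp)

100.00


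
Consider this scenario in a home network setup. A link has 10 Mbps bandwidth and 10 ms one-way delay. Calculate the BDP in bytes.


Given: bandwidth = 10 Mbps, delay = 10 ms
BDP in bits = 10 * 10^6 * 10 / 1000
BDP in bits = 100000
BDP in bytes = 100000 / 8 = 12500

12500


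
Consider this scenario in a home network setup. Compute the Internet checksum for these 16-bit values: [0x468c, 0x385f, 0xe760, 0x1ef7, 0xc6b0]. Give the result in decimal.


Given words: [0x468c, 0x385f, 0xe760, 0x1ef7, 0xc6b0]
Step 1: Sum all words
Raw sum = 18060 + 14431 + 59232 + 7927 + 50864 = 150514
Step 2: Fold carry: (19442 + 2) = 19444
One's complement = ~19444 & 0xFFFF = 46091

46091


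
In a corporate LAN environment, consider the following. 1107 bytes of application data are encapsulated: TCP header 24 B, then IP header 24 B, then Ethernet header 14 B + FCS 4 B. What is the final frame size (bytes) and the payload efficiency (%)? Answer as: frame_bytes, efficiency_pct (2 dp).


TCP segment = 1107 + 24 = 1131 B
IP packet = 1131 + 24 = 1155 B
Ethernet frame = 1155 + 14 + 4 = 1173 B
Efficiency = app / frame = 1107 / 1173 = 0.943734 = 94.3734% -> 94.37% (2 dp)

1173, 94.37


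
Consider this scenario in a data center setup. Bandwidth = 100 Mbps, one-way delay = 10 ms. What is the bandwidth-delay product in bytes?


Given: bandwidth = 100 Mbps, delay = 10 ms
BDP in bits = 100 * 10^6 * 10 / 1000
BDP in bits = 1000000
BDP in bytes = 1000000 / 8 = 125000

125000
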